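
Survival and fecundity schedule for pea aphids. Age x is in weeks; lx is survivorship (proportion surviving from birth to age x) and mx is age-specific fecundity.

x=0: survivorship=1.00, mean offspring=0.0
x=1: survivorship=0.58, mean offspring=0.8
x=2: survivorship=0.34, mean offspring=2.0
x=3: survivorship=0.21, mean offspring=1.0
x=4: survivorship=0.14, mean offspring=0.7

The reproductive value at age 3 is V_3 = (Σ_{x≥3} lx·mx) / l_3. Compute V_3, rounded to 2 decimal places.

1.47

lx·mx for x ≥ 3: 0.21, 0.098 → sum = 0.308
V_3 = 0.308 / l_3 = 0.308 / 0.21 = 1.466667… → 1.47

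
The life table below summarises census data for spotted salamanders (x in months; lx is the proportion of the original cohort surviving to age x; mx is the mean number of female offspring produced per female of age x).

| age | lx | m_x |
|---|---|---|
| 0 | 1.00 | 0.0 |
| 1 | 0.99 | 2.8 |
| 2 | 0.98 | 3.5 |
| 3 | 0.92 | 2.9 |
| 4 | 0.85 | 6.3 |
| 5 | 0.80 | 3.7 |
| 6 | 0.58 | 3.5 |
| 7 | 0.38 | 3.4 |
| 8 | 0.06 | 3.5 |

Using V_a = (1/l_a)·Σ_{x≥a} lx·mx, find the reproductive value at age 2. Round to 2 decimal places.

18.31

lx·mx for x ≥ 2: 3.43, 2.668, 5.355, 2.96, 2.03, 1.292, 0.21 → sum = 17.945
V_2 = 17.945 / l_2 = 17.945 / 0.98 = 18.311224… → 18.31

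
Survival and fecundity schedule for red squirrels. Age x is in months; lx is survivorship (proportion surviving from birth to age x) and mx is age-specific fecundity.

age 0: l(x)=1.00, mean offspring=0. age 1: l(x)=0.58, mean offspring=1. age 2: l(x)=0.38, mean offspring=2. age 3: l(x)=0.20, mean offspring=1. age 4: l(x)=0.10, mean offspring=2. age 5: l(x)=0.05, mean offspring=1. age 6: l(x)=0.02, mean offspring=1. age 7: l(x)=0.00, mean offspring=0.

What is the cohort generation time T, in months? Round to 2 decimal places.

lx·mx: 0, 0.58, 0.76, 0.2, 0.2, 0.05, 0.02, 0 → R0 = 1.81
x·lx·mx: 0, 0.58, 1.52, 0.6, 0.8, 0.25, 0.12, 0 → Σ = 3.87
T = 3.87 / 1.81 = 2.138122… → 2.14

2.14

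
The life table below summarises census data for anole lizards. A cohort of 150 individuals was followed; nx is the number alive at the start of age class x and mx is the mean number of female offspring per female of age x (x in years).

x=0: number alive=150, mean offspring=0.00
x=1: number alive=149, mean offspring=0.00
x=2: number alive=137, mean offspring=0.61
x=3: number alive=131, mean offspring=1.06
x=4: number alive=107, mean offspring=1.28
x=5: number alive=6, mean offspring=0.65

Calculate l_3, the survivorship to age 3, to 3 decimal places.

l_3 = n_3/n_0 = 131/150 = 0.873333… → 0.873

0.873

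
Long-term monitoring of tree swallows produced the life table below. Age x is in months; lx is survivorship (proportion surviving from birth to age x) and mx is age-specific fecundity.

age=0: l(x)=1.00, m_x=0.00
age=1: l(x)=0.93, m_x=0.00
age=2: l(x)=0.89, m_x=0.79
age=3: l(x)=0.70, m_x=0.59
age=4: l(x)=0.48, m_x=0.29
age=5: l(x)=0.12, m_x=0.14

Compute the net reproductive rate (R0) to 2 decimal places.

1.27

lx·mx by age: 0, 0, 0.7031, 0.413, 0.1392, 0.0168
R0 = Σ lx·mx = 1.2721 → 1.27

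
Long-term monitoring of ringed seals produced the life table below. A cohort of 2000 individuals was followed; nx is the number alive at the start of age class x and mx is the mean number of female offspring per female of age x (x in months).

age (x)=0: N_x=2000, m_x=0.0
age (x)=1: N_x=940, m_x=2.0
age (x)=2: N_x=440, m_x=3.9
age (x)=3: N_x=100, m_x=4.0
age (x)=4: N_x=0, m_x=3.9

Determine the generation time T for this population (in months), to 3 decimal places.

1.630

lx = nx/n0 = nx/2000: 1, 0.47, 0.22, 0.05, 0
lx·mx: 0, 0.94, 0.858, 0.2, 0 → R0 = 1.998
x·lx·mx: 0, 0.94, 1.716, 0.6, 0 → Σ = 3.256
T = 3.256 / 1.998 = 1.62963… → 1.630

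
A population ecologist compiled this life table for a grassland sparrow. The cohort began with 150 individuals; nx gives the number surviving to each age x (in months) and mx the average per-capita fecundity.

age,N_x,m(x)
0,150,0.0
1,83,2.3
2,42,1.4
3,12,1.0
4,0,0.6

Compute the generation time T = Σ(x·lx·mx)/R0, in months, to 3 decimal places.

lx = nx/n0 = nx/150: 1, 0.55333…, 0.28, 0.08, 0
lx·mx: 0, 1.272667…, 0.392, 0.08, 0 → R0 = 1.744667…
x·lx·mx: 0, 1.272667…, 0.784, 0.24, 0 → Σ = 2.296667…
T = 2.296667… / 1.744667… = 1.316393… → 1.316

1.316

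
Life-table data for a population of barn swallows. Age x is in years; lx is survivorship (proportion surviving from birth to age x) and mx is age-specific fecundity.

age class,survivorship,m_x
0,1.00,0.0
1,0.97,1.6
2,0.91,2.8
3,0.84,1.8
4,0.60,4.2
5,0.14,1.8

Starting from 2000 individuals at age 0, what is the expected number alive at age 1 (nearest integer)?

Expected survivors = N0 · l_1 = 2000 × 0.97 = 1940 → 1940

1940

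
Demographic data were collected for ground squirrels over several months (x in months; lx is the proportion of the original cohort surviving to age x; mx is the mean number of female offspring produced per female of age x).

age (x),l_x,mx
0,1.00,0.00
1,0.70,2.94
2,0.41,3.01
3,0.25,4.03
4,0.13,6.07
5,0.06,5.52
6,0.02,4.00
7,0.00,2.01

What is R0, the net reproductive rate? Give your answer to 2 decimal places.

lx·mx by age: 0, 2.058, 1.2341, 1.0075, 0.7891, 0.3312, 0.08, 0
R0 = Σ lx·mx = 5.4999 → 5.50

5.50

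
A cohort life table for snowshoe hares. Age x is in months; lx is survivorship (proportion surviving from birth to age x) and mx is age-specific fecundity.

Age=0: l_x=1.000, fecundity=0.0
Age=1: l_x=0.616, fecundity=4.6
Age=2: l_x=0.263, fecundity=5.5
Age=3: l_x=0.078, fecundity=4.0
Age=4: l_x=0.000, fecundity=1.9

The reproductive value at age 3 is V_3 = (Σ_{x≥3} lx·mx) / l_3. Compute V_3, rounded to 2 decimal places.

4.00

lx·mx for x ≥ 3: 0.312, 0 → sum = 0.312
V_3 = 0.312 / l_3 = 0.312 / 0.078 = 4 → 4.00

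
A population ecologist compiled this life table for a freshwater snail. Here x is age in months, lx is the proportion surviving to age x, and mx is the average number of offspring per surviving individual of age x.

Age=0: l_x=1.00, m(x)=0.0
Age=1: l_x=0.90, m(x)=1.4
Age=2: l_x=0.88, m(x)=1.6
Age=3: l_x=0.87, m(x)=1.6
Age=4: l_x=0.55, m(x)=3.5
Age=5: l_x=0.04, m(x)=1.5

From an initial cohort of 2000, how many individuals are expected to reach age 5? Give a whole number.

Expected survivors = N0 · l_5 = 2000 × 0.04 = 80 → 80

80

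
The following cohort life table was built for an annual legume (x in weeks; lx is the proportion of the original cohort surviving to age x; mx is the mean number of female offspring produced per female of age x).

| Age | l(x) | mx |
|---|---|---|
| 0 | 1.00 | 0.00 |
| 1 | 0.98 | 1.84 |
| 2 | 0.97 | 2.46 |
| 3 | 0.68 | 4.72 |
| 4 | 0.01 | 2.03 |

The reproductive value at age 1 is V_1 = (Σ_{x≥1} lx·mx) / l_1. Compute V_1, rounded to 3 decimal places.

lx·mx for x ≥ 1: 1.8032, 2.3862, 3.2096, 0.0203 → sum = 7.4193
V_1 = 7.4193 / l_1 = 7.4193 / 0.98 = 7.570714… → 7.571

7.571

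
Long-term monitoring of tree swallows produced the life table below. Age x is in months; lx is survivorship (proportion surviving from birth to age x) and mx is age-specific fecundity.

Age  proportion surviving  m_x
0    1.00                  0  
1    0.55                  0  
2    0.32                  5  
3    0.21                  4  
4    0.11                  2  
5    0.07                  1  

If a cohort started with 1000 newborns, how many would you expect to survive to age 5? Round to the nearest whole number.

Expected survivors = N0 · l_5 = 1000 × 0.07 = 70 → 70

70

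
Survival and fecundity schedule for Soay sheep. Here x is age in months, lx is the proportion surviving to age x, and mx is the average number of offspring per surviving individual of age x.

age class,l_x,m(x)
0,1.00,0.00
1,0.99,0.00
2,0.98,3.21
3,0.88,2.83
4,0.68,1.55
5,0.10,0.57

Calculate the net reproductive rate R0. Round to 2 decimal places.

lx·mx by age: 0, 0, 3.1458, 2.4904, 1.054, 0.057
R0 = Σ lx·mx = 6.7472 → 6.75

6.75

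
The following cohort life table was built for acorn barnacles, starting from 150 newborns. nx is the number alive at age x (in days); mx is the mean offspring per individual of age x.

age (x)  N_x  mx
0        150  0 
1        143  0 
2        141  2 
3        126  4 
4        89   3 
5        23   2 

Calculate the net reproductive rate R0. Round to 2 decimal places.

lx = nx/n0 = nx/150: 1, 0.95333…, 0.94, 0.84, 0.59333…, 0.15333…
lx·mx by age: 0, 0, 1.88, 3.36, 1.78…, 0.306667…
R0 = Σ lx·mx = 7.326667… → 7.33

7.33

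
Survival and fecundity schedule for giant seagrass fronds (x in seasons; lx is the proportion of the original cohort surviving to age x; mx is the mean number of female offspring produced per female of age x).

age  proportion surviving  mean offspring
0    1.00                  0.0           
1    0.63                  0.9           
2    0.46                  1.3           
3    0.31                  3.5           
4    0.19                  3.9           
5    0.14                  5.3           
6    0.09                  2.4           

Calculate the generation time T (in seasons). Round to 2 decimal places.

3.29

lx·mx: 0, 0.567, 0.598, 1.085, 0.741, 0.742, 0.216 → R0 = 3.949
x·lx·mx: 0, 0.567, 1.196, 3.255, 2.964, 3.71, 1.296 → Σ = 12.988
T = 12.988 / 3.949 = 3.288934… → 3.29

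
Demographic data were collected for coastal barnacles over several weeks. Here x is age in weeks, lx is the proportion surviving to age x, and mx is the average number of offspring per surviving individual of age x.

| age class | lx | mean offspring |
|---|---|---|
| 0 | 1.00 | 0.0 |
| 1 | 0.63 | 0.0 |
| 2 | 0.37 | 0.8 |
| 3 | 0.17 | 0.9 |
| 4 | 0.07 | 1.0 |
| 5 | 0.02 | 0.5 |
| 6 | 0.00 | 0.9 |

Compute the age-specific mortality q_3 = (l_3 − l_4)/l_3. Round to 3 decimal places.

0.588

q_3 = (l_3 − l_4) / l_3 = (0.17 − 0.07) / 0.17
     = 0.1 / 0.17 = 0.588235… → 0.588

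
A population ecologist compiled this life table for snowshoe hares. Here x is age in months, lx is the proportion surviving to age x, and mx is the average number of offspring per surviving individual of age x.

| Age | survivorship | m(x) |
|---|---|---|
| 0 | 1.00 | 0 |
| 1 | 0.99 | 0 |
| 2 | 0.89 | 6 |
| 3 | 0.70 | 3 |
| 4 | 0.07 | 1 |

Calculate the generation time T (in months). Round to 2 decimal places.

lx·mx: 0, 0, 5.34, 2.1, 0.07 → R0 = 7.51
x·lx·mx: 0, 0, 10.68, 6.3, 0.28 → Σ = 17.26
T = 17.26 / 7.51 = 2.298269… → 2.30

2.30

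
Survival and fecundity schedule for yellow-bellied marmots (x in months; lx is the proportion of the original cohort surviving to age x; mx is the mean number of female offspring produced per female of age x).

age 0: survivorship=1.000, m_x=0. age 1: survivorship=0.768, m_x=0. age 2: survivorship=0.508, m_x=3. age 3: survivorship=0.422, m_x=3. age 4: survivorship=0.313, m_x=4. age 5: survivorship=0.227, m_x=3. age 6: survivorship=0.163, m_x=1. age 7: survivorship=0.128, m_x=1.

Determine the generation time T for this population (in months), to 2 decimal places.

3.42

lx·mx: 0, 0, 1.524, 1.266, 1.252, 0.681, 0.163, 0.128 → R0 = 5.014
x·lx·mx: 0, 0, 3.048, 3.798, 5.008, 3.405, 0.978, 0.896 → Σ = 17.133
T = 17.133 / 5.014 = 3.417032… → 3.42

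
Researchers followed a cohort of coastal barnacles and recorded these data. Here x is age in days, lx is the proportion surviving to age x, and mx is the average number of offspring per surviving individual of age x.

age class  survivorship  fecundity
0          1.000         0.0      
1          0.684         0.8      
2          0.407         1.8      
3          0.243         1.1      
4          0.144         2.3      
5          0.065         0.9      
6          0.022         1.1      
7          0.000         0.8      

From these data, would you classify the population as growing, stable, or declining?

R0 = Σ lx·mx = 0 + 0.5472 + 0.7326 + 0.2673 + 0.3312 + 0.0585 + 0.0242 + 0 = 1.961
R0 > 1, so the population is growing.

growing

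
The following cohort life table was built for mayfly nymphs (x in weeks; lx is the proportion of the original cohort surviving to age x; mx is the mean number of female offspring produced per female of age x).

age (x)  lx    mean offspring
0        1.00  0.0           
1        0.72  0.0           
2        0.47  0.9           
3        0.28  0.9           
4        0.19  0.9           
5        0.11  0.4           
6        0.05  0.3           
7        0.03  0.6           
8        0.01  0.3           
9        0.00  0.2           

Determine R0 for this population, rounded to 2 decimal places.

0.93

lx·mx by age: 0, 0, 0.423, 0.252, 0.171, 0.044, 0.015, 0.018, 0.003, 0
R0 = Σ lx·mx = 0.926 → 0.93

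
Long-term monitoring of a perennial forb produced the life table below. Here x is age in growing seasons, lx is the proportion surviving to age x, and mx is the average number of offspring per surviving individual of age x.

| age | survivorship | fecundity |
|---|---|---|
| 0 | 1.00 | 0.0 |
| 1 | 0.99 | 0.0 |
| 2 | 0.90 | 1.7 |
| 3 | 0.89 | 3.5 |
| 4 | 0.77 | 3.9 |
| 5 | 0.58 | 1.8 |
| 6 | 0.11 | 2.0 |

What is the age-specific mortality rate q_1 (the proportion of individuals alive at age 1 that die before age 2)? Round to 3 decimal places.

q_1 = (l_1 − l_2) / l_1 = (0.99 − 0.9) / 0.99
     = 0.09 / 0.99 = 0.090909… → 0.091

0.091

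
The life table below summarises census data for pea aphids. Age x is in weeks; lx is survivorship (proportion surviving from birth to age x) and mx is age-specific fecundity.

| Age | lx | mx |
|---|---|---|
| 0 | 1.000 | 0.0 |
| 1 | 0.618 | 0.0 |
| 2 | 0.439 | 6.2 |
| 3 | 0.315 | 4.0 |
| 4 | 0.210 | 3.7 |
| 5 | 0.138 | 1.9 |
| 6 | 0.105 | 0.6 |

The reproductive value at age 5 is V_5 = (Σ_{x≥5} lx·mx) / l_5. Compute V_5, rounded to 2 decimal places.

lx·mx for x ≥ 5: 0.2622, 0.063 → sum = 0.3252
V_5 = 0.3252 / l_5 = 0.3252 / 0.138 = 2.356522… → 2.36

2.36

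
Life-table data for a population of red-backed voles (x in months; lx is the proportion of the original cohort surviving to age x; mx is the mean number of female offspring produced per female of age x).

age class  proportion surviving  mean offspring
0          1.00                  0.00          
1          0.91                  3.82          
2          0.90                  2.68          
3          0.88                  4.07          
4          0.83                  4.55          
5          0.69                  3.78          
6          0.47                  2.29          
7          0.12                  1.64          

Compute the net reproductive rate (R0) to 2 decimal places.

17.13

lx·mx by age: 0, 3.4762, 2.412, 3.5816, 3.7765, 2.6082, 1.0763, 0.1968
R0 = Σ lx·mx = 17.1276 → 17.13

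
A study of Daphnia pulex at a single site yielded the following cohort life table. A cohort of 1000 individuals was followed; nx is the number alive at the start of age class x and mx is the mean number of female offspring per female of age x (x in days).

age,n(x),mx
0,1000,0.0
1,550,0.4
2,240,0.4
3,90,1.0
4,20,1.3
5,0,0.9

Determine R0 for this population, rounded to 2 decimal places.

0.43

lx = nx/n0 = nx/1000: 1, 0.55, 0.24, 0.09, 0.02, 0
lx·mx by age: 0, 0.22, 0.096, 0.09, 0.026, 0
R0 = Σ lx·mx = 0.432 → 0.43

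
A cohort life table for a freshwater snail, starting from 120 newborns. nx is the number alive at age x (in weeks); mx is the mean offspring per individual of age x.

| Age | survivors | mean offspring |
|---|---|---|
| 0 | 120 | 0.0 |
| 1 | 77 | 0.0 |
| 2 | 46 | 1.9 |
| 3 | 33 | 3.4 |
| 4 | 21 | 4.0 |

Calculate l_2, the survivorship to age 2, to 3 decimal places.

0.383

l_2 = n_2/n_0 = 46/120 = 0.383333… → 0.383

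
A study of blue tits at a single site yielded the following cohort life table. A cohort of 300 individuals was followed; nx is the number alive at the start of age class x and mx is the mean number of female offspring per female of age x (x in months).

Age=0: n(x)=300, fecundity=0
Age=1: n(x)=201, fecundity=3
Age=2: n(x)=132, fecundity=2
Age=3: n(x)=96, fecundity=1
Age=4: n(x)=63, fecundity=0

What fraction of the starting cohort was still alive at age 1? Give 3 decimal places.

l_1 = n_1/n_0 = 201/300 = 0.67 → 0.670

0.670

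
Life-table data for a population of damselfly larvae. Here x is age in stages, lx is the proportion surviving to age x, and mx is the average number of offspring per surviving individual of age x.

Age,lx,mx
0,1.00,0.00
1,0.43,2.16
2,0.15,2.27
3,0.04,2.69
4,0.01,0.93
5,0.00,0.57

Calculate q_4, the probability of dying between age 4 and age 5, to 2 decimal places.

q_4 = (l_4 − l_5) / l_4 = (0.01 − 0) / 0.01
     = 0.01 / 0.01 = 1 → 1.00

1.00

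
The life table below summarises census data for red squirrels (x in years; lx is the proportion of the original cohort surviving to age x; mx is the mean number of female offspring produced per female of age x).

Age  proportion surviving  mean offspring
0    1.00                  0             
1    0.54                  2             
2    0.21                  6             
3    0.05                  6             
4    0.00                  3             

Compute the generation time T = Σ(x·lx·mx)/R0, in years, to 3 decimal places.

lx·mx: 0, 1.08, 1.26, 0.3, 0 → R0 = 2.64
x·lx·mx: 0, 1.08, 2.52, 0.9, 0 → Σ = 4.5
T = 4.5 / 2.64 = 1.704545… → 1.705

1.705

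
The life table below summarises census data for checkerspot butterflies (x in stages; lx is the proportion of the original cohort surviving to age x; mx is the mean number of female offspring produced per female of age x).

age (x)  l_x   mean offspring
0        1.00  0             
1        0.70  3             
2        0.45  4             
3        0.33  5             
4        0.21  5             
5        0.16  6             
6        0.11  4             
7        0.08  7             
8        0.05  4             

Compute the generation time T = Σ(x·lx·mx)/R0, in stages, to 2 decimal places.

lx·mx: 0, 2.1, 1.8, 1.65, 1.05, 0.96, 0.44, 0.56, 0.2 → R0 = 8.76
x·lx·mx: 0, 2.1, 3.6, 4.95, 4.2, 4.8, 2.64, 3.92, 1.6 → Σ = 27.81
T = 27.81 / 8.76 = 3.174658… → 3.17

3.17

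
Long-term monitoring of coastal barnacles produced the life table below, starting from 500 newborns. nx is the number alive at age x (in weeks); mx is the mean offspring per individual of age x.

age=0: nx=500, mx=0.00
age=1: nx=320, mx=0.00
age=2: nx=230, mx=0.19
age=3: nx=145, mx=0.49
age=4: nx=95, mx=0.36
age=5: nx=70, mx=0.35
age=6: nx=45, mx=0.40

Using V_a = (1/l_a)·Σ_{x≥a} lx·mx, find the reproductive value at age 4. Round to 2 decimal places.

lx = nx/n0 = nx/500: 1, 0.64, 0.46, 0.29, 0.19, 0.14, 0.09
lx·mx for x ≥ 4: 0.0684, 0.049, 0.036 → sum = 0.1534
V_4 = 0.1534 / l_4 = 0.1534 / 0.19 = 0.807368… → 0.81

0.81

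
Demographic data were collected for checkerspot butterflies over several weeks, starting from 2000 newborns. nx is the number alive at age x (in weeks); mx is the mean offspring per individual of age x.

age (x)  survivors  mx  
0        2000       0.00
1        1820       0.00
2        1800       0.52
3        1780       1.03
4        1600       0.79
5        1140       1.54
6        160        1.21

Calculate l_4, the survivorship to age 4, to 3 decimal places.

l_4 = n_4/n_0 = 1600/2000 = 0.8 → 0.800

0.800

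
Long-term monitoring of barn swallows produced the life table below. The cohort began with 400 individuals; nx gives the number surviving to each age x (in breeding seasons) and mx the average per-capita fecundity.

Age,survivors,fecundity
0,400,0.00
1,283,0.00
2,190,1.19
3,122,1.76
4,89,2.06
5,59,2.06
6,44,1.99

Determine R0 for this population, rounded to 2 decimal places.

2.08

lx = nx/n0 = nx/400: 1, 0.7075, 0.475, 0.305, 0.2225, 0.1475, 0.11
lx·mx by age: 0, 0, 0.56525, 0.5368, 0.45835, 0.30385, 0.2189
R0 = Σ lx·mx = 2.08315 → 2.08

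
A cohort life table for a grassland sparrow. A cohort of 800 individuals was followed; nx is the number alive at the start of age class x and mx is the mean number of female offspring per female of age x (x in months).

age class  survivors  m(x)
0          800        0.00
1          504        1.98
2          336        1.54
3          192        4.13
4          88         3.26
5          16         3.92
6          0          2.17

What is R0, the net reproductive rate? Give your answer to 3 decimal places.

lx = nx/n0 = nx/800: 1, 0.63, 0.42, 0.24, 0.11, 0.02, 0
lx·mx by age: 0, 1.2474, 0.6468, 0.9912, 0.3586, 0.0784, 0
R0 = Σ lx·mx = 3.3224 → 3.322

3.322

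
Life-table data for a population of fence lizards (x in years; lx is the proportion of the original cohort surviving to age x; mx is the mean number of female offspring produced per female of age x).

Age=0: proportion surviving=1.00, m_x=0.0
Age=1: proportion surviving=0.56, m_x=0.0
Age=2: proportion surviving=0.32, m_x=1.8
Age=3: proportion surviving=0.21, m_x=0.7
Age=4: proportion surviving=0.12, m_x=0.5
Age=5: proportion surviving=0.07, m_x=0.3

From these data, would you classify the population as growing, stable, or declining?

R0 = Σ lx·mx = 0 + 0 + 0.576 + 0.147 + 0.06 + 0.021 = 0.804
R0 < 1, so the population is declining.

declining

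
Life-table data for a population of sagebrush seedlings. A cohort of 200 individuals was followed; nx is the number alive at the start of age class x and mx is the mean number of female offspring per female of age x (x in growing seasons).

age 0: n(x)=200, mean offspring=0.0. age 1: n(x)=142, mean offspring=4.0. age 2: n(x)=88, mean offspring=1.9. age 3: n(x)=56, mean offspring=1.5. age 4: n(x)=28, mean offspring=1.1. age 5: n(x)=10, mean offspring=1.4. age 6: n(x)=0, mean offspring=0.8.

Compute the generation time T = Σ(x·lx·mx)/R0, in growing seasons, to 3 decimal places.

1.560

lx = nx/n0 = nx/200: 1, 0.71, 0.44, 0.28, 0.14, 0.05, 0
lx·mx: 0, 2.84, 0.836, 0.42, 0.154, 0.07, 0 → R0 = 4.32
x·lx·mx: 0, 2.84, 1.672, 1.26, 0.616, 0.35, 0 → Σ = 6.738
T = 6.738 / 4.32 = 1.559722… → 1.560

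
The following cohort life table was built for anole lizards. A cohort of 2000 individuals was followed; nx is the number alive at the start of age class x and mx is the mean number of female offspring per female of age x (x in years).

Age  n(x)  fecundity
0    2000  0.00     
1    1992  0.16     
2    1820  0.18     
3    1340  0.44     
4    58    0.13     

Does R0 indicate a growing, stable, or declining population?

lx = nx/n0 = nx/2000: 1, 0.996, 0.91, 0.67, 0.029
R0 = Σ lx·mx = 0 + 0.15936 + 0.1638 + 0.2948 + 0.00377 = 0.62173
R0 < 1, so the population is declining.

declining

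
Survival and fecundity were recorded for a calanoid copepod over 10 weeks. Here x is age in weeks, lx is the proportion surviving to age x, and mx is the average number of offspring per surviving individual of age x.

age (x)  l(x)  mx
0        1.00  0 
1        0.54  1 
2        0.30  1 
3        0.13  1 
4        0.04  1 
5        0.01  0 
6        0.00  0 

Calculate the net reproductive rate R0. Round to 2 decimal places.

lx·mx by age: 0, 0.54, 0.3, 0.13, 0.04, 0, 0
R0 = Σ lx·mx = 1.01 → 1.01

1.01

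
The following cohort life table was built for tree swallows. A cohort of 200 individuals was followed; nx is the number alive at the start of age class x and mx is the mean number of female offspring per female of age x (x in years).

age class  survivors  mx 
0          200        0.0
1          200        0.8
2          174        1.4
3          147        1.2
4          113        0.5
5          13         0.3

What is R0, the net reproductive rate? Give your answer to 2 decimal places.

3.20

lx = nx/n0 = nx/200: 1, 1, 0.87, 0.735, 0.565, 0.065
lx·mx by age: 0, 0.8, 1.218, 0.882, 0.2825, 0.0195
R0 = Σ lx·mx = 3.202 → 3.20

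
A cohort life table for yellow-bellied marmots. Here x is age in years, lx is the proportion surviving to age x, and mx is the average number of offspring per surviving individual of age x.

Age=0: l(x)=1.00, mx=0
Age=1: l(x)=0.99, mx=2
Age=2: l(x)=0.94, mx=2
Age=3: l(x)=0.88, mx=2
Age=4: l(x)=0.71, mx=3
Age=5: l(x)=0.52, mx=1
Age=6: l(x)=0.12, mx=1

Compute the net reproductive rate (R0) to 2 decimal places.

8.39

lx·mx by age: 0, 1.98, 1.88, 1.76, 2.13, 0.52, 0.12
R0 = Σ lx·mx = 8.39 → 8.39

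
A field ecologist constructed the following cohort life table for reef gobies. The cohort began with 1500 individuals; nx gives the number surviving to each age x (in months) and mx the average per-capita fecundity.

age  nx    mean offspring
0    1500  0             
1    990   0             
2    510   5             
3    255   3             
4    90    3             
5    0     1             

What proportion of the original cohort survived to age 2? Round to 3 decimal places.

l_2 = n_2/n_0 = 510/1500 = 0.34 → 0.340

0.340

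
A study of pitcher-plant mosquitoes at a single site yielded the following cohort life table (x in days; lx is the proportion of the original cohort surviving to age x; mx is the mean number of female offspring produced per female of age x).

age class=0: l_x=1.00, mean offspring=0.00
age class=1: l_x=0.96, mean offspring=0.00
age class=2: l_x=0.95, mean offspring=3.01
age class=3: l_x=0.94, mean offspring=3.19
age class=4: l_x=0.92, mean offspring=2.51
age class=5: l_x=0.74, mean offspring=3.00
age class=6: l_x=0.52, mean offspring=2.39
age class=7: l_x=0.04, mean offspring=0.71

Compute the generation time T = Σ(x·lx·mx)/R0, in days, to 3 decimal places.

lx·mx: 0, 0, 2.8595, 2.9986, 2.3092, 2.22, 1.2428, 0.0284 → R0 = 11.6585
x·lx·mx: 0, 0, 5.719, 8.9958, 9.2368, 11.1, 7.4568, 0.1988 → Σ = 42.7072
T = 42.7072 / 11.6585 = 3.663181… → 3.663

3.663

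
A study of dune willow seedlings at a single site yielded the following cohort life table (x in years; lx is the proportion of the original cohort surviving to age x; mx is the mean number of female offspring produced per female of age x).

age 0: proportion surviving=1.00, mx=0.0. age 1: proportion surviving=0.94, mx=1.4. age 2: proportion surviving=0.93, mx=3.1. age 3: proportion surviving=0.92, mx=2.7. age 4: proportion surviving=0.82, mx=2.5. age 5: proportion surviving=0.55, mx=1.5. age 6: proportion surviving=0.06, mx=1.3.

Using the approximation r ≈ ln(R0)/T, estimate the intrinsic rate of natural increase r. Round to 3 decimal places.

0.799

R0 = Σ lx·mx = 0 + 1.316 + 2.883 + 2.484 + 2.05 + 0.825 + 0.078 = 9.636
Σ x·lx·mx = 27.327; T = 27.327/9.636 = 2.83593…
r ≈ ln(R0)/T = ln(9.636)/2.83593… = 0.79886… → 0.799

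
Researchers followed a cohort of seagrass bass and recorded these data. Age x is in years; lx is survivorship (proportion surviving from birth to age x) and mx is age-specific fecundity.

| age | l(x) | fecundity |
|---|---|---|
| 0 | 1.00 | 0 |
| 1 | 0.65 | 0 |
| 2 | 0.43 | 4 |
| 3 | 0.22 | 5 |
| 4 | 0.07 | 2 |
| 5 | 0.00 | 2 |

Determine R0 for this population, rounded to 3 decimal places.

2.960

lx·mx by age: 0, 0, 1.72, 1.1, 0.14, 0
R0 = Σ lx·mx = 2.96 → 2.960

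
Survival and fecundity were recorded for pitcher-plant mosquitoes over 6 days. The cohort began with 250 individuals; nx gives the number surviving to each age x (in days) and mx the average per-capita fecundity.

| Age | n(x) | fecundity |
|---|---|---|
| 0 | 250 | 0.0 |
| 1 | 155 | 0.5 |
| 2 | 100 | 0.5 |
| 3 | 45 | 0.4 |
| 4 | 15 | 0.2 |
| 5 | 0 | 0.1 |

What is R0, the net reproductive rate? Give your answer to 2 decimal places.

0.59

lx = nx/n0 = nx/250: 1, 0.62, 0.4, 0.18, 0.06, 0
lx·mx by age: 0, 0.31, 0.2, 0.072, 0.012, 0
R0 = Σ lx·mx = 0.594 → 0.59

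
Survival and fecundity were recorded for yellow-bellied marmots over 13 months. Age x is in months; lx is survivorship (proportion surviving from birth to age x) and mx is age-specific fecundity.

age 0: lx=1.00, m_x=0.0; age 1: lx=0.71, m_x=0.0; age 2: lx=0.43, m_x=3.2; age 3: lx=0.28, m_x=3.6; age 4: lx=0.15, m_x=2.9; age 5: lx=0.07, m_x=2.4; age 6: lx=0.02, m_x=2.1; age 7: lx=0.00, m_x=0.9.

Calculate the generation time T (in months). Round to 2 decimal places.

2.84

lx·mx: 0, 0, 1.376, 1.008, 0.435, 0.168, 0.042, 0 → R0 = 3.029
x·lx·mx: 0, 0, 2.752, 3.024, 1.74, 0.84, 0.252, 0 → Σ = 8.608
T = 8.608 / 3.029 = 2.841862… → 2.84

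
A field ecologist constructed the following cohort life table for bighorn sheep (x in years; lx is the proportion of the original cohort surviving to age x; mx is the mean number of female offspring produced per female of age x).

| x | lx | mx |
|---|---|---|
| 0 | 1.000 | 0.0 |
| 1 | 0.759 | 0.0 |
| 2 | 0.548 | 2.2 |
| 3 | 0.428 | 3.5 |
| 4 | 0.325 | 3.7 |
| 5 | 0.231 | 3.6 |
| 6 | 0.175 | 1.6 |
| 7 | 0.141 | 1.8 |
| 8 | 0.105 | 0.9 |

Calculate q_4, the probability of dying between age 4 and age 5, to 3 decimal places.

0.289

q_4 = (l_4 − l_5) / l_4 = (0.325 − 0.231) / 0.325
     = 0.094 / 0.325 = 0.289231… → 0.289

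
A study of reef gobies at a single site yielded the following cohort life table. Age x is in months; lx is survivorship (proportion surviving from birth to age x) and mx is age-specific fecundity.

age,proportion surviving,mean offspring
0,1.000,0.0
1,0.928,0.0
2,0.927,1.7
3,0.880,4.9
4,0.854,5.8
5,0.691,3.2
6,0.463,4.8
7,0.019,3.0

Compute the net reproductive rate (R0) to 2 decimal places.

15.33

lx·mx by age: 0, 0, 1.5759, 4.312, 4.9532, 2.2112, 2.2224, 0.057
R0 = Σ lx·mx = 15.3317 → 15.33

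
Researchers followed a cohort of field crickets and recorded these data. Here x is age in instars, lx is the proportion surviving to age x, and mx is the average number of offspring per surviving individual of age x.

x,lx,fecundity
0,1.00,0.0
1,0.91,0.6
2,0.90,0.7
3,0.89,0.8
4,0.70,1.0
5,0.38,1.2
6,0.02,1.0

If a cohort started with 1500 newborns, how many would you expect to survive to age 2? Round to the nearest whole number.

Expected survivors = N0 · l_2 = 1500 × 0.90 = 1350 → 1350

1350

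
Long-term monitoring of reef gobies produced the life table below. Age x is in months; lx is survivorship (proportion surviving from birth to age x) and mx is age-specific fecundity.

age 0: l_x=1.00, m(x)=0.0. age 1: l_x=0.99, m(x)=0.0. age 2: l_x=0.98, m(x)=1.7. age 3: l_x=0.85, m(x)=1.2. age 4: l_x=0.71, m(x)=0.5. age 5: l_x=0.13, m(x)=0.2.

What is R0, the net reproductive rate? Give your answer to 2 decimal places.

lx·mx by age: 0, 0, 1.666, 1.02, 0.355, 0.026
R0 = Σ lx·mx = 3.067 → 3.07

3.07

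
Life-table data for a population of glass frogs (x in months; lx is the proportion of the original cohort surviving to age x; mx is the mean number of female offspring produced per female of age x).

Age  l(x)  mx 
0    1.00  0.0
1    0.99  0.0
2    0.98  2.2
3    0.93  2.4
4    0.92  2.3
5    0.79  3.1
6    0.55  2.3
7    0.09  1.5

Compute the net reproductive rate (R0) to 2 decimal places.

lx·mx by age: 0, 0, 2.156, 2.232, 2.116, 2.449, 1.265, 0.135
R0 = Σ lx·mx = 10.353 → 10.35

10.35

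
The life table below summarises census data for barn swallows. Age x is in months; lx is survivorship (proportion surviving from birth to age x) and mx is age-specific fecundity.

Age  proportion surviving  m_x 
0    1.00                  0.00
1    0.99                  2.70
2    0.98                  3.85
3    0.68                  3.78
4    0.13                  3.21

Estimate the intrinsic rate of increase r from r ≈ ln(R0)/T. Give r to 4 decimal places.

1.0802

R0 = Σ lx·mx = 0 + 2.673 + 3.773 + 2.5704 + 0.4173 = 9.4337
Σ x·lx·mx = 19.5994; T = 19.5994/9.4337 = 2.07759…
r ≈ ln(R0)/T = ln(9.4337)/2.07759… = 1.080234… → 1.0802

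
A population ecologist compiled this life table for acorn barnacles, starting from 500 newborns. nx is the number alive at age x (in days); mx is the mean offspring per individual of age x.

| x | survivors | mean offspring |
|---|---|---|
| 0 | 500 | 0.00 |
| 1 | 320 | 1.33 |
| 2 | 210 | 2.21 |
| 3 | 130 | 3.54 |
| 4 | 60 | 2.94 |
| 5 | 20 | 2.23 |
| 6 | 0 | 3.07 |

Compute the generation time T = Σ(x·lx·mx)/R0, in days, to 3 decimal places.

lx = nx/n0 = nx/500: 1, 0.64, 0.42, 0.26, 0.12, 0.04, 0
lx·mx: 0, 0.8512, 0.9282, 0.9204, 0.3528, 0.0892, 0 → R0 = 3.1418
x·lx·mx: 0, 0.8512, 1.8564, 2.7612, 1.4112, 0.446, 0 → Σ = 7.326
T = 7.326 / 3.1418 = 2.331784… → 2.332

2.332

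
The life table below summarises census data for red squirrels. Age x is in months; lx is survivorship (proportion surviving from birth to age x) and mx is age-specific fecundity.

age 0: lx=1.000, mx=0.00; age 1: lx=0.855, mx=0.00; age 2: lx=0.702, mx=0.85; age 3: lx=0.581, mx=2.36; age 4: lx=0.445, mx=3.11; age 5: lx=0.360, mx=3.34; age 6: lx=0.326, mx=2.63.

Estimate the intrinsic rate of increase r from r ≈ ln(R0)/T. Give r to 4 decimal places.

R0 = Σ lx·mx = 0 + 0 + 0.5967 + 1.37116 + 1.38395 + 1.2024 + 0.85738 = 5.41159
Σ x·lx·mx = 21.99896; T = 21.99896/5.41159 = 4.06516…
r ≈ ln(R0)/T = ln(5.41159)/4.06516… = 0.41537… → 0.4154

0.4154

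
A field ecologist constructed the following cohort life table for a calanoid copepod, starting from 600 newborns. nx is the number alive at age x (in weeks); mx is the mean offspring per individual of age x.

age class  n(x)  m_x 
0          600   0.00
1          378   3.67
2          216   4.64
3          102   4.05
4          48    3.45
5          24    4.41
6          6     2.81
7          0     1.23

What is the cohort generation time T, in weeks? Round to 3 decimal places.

lx = nx/n0 = nx/600: 1, 0.63, 0.36, 0.17, 0.08, 0.04, 0.01, 0
lx·mx: 0, 2.3121, 1.6704, 0.6885, 0.276, 0.1764, 0.0281, 0 → R0 = 5.1515
x·lx·mx: 0, 2.3121, 3.3408, 2.0655, 1.104, 0.882, 0.1686, 0 → Σ = 9.873
T = 9.873 / 5.1515 = 1.916529… → 1.917

1.917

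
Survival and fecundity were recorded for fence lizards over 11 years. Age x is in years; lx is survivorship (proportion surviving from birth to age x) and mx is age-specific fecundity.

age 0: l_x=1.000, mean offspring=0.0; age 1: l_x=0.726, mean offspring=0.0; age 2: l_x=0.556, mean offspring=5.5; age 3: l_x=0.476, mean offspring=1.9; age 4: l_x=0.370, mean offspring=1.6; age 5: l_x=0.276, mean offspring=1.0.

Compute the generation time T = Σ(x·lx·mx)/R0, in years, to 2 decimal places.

lx·mx: 0, 0, 3.058, 0.9044, 0.592, 0.276 → R0 = 4.8304
x·lx·mx: 0, 0, 6.116, 2.7132, 2.368, 1.38 → Σ = 12.5772
T = 12.5772 / 4.8304 = 2.60376… → 2.60

2.60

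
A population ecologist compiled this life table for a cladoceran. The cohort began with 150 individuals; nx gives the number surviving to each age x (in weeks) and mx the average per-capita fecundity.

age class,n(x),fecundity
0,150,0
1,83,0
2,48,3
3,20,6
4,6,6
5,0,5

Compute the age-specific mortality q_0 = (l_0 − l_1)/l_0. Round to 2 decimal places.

0.45

lx = nx/n0 = nx/150: 1, 0.55333…, 0.32, 0.13333…, 0.04, 0
q_0 = (l_0 − l_1) / l_0 = (1 − 0.553333…) / 1
     = 0.446667… / 1 = 0.446667… → 0.45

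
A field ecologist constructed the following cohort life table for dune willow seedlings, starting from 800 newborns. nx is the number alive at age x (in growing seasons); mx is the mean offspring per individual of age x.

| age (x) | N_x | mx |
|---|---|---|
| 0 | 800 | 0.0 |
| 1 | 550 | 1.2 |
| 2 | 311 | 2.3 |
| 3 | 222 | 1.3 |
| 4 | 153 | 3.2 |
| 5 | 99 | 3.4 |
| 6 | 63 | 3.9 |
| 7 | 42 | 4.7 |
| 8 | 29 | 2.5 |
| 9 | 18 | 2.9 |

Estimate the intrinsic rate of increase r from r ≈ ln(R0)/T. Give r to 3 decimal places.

0.390

lx = nx/n0 = nx/800: 1, 0.6875, 0.38875, 0.2775, 0.19125, 0.12375, 0.07875, 0.0525, 0.03625, 0.0225
R0 = Σ lx·mx = 0 + 0.825 + 0.89413… + 0.36075 + 0.612… + 0.42075… + 0.30713… + 0.24675 + 0.09063… + 0.06525 = 3.822375
Σ x·lx·mx = 13.1295; T = 13.1295/3.822375 = 3.43491…
r ≈ ln(R0)/T = ln(3.822375)/3.43491… = 0.39037… → 0.390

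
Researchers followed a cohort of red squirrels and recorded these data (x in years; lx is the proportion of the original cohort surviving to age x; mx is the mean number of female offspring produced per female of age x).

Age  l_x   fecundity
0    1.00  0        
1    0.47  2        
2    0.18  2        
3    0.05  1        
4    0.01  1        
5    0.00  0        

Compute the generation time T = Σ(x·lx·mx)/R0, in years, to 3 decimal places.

1.360

lx·mx: 0, 0.94, 0.36, 0.05, 0.01, 0 → R0 = 1.36
x·lx·mx: 0, 0.94, 0.72, 0.15, 0.04, 0 → Σ = 1.85
T = 1.85 / 1.36 = 1.360294… → 1.360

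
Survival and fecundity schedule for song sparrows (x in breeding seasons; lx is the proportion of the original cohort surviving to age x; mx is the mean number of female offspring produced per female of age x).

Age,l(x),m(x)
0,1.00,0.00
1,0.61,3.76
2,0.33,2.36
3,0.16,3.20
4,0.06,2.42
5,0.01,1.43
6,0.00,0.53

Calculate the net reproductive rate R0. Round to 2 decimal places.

3.74

lx·mx by age: 0, 2.2936, 0.7788, 0.512, 0.1452, 0.0143, 0
R0 = Σ lx·mx = 3.7439 → 3.74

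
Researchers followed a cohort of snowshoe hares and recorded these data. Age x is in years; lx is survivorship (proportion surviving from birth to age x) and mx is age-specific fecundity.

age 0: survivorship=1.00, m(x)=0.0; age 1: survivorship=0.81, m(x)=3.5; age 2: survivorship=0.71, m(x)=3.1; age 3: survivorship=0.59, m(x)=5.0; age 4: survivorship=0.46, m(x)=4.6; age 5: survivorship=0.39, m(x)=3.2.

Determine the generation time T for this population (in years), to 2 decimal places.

2.71

lx·mx: 0, 2.835, 2.201, 2.95, 2.116, 1.248 → R0 = 11.35
x·lx·mx: 0, 2.835, 4.402, 8.85, 8.464, 6.24 → Σ = 30.791
T = 30.791 / 11.35 = 2.712863… → 2.71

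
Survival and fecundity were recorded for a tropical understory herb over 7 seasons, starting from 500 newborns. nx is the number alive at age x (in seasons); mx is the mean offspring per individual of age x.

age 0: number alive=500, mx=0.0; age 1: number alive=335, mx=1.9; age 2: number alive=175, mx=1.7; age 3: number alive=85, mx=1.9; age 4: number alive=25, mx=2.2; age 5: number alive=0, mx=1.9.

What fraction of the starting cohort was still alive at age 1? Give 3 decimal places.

l_1 = n_1/n_0 = 335/500 = 0.67 → 0.670

0.670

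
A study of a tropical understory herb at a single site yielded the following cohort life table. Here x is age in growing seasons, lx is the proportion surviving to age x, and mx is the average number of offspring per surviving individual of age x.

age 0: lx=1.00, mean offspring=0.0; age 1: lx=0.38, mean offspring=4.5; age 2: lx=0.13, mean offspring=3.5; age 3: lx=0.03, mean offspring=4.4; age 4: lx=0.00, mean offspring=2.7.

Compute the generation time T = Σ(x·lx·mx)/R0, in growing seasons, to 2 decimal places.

1.31

lx·mx: 0, 1.71, 0.455, 0.132, 0 → R0 = 2.297
x·lx·mx: 0, 1.71, 0.91, 0.396, 0 → Σ = 3.016
T = 3.016 / 2.297 = 1.313017… → 1.31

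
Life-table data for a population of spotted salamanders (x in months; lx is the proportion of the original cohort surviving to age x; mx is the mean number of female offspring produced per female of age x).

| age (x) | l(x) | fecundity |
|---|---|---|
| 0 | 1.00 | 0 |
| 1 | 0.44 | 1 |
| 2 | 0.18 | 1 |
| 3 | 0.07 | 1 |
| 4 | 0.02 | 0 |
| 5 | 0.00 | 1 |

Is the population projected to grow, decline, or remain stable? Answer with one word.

R0 = Σ lx·mx = 0 + 0.44 + 0.18 + 0.07 + 0 + 0 = 0.69
R0 < 1, so the population is declining.

declining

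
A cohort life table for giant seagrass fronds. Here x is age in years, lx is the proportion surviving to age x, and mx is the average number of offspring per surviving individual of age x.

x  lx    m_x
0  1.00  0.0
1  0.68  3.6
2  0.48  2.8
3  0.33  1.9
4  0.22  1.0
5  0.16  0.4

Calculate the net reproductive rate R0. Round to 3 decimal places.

lx·mx by age: 0, 2.448, 1.344, 0.627, 0.22, 0.064
R0 = Σ lx·mx = 4.703 → 4.703

4.703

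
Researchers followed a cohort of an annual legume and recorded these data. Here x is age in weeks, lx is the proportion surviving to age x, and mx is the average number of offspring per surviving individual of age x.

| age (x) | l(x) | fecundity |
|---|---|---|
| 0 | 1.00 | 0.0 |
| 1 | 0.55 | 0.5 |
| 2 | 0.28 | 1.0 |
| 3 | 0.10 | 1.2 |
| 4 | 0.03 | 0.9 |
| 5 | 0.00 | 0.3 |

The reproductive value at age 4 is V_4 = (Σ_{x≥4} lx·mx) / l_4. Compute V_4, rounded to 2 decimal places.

0.90

lx·mx for x ≥ 4: 0.027, 0 → sum = 0.027
V_4 = 0.027 / l_4 = 0.027 / 0.03 = 0.9 → 0.90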